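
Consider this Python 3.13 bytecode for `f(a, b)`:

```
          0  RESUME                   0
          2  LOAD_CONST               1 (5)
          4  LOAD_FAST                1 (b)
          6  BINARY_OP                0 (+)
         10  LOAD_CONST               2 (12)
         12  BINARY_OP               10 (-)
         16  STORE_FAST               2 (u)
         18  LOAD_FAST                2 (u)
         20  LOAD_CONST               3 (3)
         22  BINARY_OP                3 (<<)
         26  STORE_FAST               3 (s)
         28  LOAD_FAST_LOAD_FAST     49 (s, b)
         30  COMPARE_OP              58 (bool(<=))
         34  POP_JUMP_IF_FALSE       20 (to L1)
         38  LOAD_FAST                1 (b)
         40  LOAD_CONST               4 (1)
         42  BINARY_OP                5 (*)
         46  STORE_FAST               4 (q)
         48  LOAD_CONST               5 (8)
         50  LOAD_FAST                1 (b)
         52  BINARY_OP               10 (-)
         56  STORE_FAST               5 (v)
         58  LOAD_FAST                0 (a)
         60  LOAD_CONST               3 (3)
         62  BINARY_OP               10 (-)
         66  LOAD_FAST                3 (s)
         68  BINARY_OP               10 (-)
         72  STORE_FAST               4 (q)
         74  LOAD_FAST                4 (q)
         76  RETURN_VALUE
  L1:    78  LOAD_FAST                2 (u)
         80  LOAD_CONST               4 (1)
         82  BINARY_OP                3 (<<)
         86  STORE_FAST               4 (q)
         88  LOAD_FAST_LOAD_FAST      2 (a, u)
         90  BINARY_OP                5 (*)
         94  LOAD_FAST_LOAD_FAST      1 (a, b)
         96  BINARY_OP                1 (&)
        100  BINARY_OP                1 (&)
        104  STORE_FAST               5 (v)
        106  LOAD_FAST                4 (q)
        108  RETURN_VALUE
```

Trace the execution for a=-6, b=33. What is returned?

LOAD_CONST → push 5. Stack: [5]
LOAD_FAST b → push 33. Stack: [5, 33]
BINARY_OP + → 5 + 33 = 38. Stack: [38]
LOAD_CONST → push 12. Stack: [38, 12]
BINARY_OP - → 38 - 12 = 26. Stack: [26]
STORE_FAST u → u=26. Stack: []
LOAD_FAST u → push 26. Stack: [26]
LOAD_CONST → push 3. Stack: [26, 3]
BINARY_OP << → 26 << 3 = 208. Stack: [208]
STORE_FAST s → s=208. Stack: []
LOAD_FAST_LOAD_FAST s,b → push 208,33. Stack: [208, 33]
COMPARE_OP bool(<=) → 208 vs 33 = False. Stack: [False]
POP_JUMP_IF_FALSE → pop False; jump. Stack: []
LOAD_FAST u → push 26. Stack: [26]
LOAD_CONST → push 1. Stack: [26, 1]
BINARY_OP << → 26 << 1 = 52. Stack: [52]
STORE_FAST q → q=52. Stack: []
LOAD_FAST_LOAD_FAST a,u → push -6,26. Stack: [-6, 26]
BINARY_OP * → -6 * 26 = -156. Stack: [-156]
LOAD_FAST_LOAD_FAST a,b → push -6,33. Stack: [-156, -6, 33]
BINARY_OP & → -6 & 33 = 32. Stack: [-156, 32]
BINARY_OP & → -156 & 32 = 32. Stack: [32]
STORE_FAST v → v=32. Stack: []
LOAD_FAST q → push 52. Stack: [52]
RETURN_VALUE → return 52.

52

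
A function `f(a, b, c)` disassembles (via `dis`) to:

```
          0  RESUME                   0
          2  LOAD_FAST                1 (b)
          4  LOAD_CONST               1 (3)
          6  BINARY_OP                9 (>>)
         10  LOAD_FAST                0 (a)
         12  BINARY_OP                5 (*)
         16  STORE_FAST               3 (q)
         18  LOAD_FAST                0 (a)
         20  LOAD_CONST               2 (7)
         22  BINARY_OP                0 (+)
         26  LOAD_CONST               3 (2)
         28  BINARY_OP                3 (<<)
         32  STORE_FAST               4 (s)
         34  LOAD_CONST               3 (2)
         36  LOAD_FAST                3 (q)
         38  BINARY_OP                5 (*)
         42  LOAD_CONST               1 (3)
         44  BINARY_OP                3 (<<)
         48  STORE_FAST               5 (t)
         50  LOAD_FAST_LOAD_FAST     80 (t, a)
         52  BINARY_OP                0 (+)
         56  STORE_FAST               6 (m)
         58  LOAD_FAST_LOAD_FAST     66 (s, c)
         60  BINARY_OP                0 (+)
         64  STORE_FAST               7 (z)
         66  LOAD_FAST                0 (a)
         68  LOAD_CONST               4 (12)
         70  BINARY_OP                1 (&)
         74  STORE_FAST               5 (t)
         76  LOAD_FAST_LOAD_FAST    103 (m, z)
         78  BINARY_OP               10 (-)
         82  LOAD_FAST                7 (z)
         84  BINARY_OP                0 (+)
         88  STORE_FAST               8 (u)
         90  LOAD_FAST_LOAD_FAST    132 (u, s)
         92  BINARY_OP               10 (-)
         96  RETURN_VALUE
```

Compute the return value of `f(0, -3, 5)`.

LOAD_FAST b → push -3. Stack: [-3]
LOAD_CONST → push 3. Stack: [-3, 3]
BINARY_OP >> → -3 >> 3 = -1. Stack: [-1]
LOAD_FAST a → push 0. Stack: [-1, 0]
BINARY_OP * → -1 * 0 = 0. Stack: [0]
STORE_FAST q → q=0. Stack: []
LOAD_FAST a → push 0. Stack: [0]
LOAD_CONST → push 7. Stack: [0, 7]
BINARY_OP + → 0 + 7 = 7. Stack: [7]
LOAD_CONST → push 2. Stack: [7, 2]
BINARY_OP << → 7 << 2 = 28. Stack: [28]
STORE_FAST s → s=28. Stack: []
LOAD_CONST → push 2. Stack: [2]
LOAD_FAST q → push 0. Stack: [2, 0]
BINARY_OP * → 2 * 0 = 0. Stack: [0]
LOAD_CONST → push 3. Stack: [0, 3]
BINARY_OP << → 0 << 3 = 0. Stack: [0]
STORE_FAST t → t=0. Stack: []
LOAD_FAST_LOAD_FAST t,a → push 0,0. Stack: [0, 0]
BINARY_OP + → 0 + 0 = 0. Stack: [0]
STORE_FAST m → m=0. Stack: []
LOAD_FAST_LOAD_FAST s,c → push 28,5. Stack: [28, 5]
BINARY_OP + → 28 + 5 = 33. Stack: [33]
STORE_FAST z → z=33. Stack: []
LOAD_FAST a → push 0. Stack: [0]
LOAD_CONST → push 12. Stack: [0, 12]
BINARY_OP & → 0 & 12 = 0. Stack: [0]
STORE_FAST t → t=0. Stack: []
LOAD_FAST_LOAD_FAST m,z → push 0,33. Stack: [0, 33]
BINARY_OP - → 0 - 33 = -33. Stack: [-33]
LOAD_FAST z → push 33. Stack: [-33, 33]
BINARY_OP + → -33 + 33 = 0. Stack: [0]
STORE_FAST u → u=0. Stack: []
LOAD_FAST_LOAD_FAST u,s → push 0,28. Stack: [0, 28]
BINARY_OP - → 0 - 28 = -28. Stack: [-28]
RETURN_VALUE → return -28.

-28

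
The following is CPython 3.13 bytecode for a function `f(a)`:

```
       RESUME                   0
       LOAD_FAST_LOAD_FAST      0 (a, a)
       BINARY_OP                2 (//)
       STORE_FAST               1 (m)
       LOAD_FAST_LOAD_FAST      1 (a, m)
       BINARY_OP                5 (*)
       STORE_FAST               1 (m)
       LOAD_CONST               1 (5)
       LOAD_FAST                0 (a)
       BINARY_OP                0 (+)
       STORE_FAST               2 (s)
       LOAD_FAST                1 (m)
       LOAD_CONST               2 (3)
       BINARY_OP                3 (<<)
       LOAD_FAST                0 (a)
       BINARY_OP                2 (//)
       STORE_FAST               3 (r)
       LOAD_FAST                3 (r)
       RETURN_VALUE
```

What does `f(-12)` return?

8

LOAD_FAST_LOAD_FAST a,a → push -12,-12. Stack: [-12, -12]
BINARY_OP // → -12 // -12 = 1. Stack: [1]
STORE_FAST m → m=1. Stack: []
LOAD_FAST_LOAD_FAST a,m → push -12,1. Stack: [-12, 1]
BINARY_OP * → -12 * 1 = -12. Stack: [-12]
STORE_FAST m → m=-12. Stack: []
LOAD_CONST → push 5. Stack: [5]
LOAD_FAST a → push -12. Stack: [5, -12]
BINARY_OP + → 5 + -12 = -7. Stack: [-7]
STORE_FAST s → s=-7. Stack: []
LOAD_FAST m → push -12. Stack: [-12]
LOAD_CONST → push 3. Stack: [-12, 3]
BINARY_OP << → -12 << 3 = -96. Stack: [-96]
LOAD_FAST a → push -12. Stack: [-96, -12]
BINARY_OP // → -96 // -12 = 8. Stack: [8]
STORE_FAST r → r=8. Stack: []
LOAD_FAST r → push 8. Stack: [8]
RETURN_VALUE → return 8.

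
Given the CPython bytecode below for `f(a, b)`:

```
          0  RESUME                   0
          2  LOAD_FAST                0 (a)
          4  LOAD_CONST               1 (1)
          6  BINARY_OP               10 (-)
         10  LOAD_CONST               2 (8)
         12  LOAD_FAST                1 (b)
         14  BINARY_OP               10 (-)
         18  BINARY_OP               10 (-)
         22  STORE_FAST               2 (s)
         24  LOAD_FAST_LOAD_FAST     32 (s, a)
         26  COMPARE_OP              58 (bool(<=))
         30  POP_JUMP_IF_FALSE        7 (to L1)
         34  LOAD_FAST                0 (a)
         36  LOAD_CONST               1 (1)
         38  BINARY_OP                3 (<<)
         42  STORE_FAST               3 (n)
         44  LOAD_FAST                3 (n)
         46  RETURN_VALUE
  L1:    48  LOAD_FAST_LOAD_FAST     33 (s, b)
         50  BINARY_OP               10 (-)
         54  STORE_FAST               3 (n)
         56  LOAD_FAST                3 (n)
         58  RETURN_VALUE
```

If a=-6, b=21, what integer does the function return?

-15

LOAD_FAST a → push -6. Stack: [-6]
LOAD_CONST → push 1. Stack: [-6, 1]
BINARY_OP - → -6 - 1 = -7. Stack: [-7]
LOAD_CONST → push 8. Stack: [-7, 8]
LOAD_FAST b → push 21. Stack: [-7, 8, 21]
BINARY_OP - → 8 - 21 = -13. Stack: [-7, -13]
BINARY_OP - → -7 - -13 = 6. Stack: [6]
STORE_FAST s → s=6. Stack: []
LOAD_FAST_LOAD_FAST s,a → push 6,-6. Stack: [6, -6]
COMPARE_OP bool(<=) → 6 vs -6 = False. Stack: [False]
POP_JUMP_IF_FALSE → pop False; jump. Stack: []
LOAD_FAST_LOAD_FAST s,b → push 6,21. Stack: [6, 21]
BINARY_OP - → 6 - 21 = -15. Stack: [-15]
STORE_FAST n → n=-15. Stack: []
LOAD_FAST n → push -15. Stack: [-15]
RETURN_VALUE → return -15.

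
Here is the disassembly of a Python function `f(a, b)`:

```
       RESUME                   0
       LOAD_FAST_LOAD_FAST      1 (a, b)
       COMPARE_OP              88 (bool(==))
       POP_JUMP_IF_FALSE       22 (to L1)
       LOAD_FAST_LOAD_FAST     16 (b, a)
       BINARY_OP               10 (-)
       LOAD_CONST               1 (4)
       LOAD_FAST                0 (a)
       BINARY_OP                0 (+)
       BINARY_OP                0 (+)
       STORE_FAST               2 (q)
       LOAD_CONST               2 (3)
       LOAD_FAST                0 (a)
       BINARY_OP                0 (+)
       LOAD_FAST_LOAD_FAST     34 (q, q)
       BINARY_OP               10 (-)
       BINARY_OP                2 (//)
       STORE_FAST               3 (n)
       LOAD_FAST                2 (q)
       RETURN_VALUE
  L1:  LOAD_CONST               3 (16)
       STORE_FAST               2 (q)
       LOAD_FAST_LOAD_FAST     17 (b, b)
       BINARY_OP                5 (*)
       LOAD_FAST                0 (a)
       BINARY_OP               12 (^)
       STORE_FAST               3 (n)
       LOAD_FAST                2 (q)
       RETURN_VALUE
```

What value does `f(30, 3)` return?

LOAD_FAST_LOAD_FAST a,b → push 30,3. Stack: [30, 3]
COMPARE_OP bool(==) → 30 vs 3 = False. Stack: [False]
POP_JUMP_IF_FALSE → pop False; jump. Stack: []
LOAD_CONST → push 16. Stack: [16]
STORE_FAST q → q=16. Stack: []
LOAD_FAST_LOAD_FAST b,b → push 3,3. Stack: [3, 3]
BINARY_OP * → 3 * 3 = 9. Stack: [9]
LOAD_FAST a → push 30. Stack: [9, 30]
BINARY_OP ^ → 9 ^ 30 = 23. Stack: [23]
STORE_FAST n → n=23. Stack: []
LOAD_FAST q → push 16. Stack: [16]
RETURN_VALUE → return 16.

16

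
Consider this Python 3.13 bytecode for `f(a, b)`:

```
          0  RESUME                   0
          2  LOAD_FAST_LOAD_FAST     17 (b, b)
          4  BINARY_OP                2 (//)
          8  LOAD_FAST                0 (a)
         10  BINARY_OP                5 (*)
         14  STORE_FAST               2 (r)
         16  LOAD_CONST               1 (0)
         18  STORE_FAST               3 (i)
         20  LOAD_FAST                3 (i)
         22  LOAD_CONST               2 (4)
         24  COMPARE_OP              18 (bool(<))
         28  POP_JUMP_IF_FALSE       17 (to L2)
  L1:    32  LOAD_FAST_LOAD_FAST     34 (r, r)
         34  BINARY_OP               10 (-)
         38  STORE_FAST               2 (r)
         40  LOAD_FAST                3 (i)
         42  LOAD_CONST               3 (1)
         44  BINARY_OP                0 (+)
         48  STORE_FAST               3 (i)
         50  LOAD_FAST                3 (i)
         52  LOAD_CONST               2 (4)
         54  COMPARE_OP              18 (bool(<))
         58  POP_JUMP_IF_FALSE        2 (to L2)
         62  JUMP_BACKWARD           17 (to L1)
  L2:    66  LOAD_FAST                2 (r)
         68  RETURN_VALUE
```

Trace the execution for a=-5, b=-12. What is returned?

0

LOAD_FAST_LOAD_FAST b,b → push -12,-12. Stack: [-12, -12]
BINARY_OP // → -12 // -12 = 1. Stack: [1]
LOAD_FAST a → push -5. Stack: [1, -5]
BINARY_OP * → 1 * -5 = -5. Stack: [-5]
STORE_FAST r → r=-5. Stack: []
LOAD_CONST → push 0. Stack: [0]
STORE_FAST i → i=0. Stack: []
LOAD_FAST i → push 0. Stack: [0]
LOAD_CONST → push 4. Stack: [0, 4]
COMPARE_OP bool(<) → 0 vs 4 = True. Stack: [True]
POP_JUMP_IF_FALSE → pop True; no jump. Stack: []
LOAD_FAST_LOAD_FAST r,r → push -5,-5. Stack: [-5, -5]
BINARY_OP - → -5 - -5 = 0. Stack: [0]
STORE_FAST r → r=0. Stack: []
LOAD_FAST i → push 0. Stack: [0]
LOAD_CONST → push 1. Stack: [0, 1]
BINARY_OP + → 0 + 1 = 1. Stack: [1]
STORE_FAST i → i=1. Stack: []
LOAD_FAST i → push 1. Stack: [1]
LOAD_CONST → push 4. Stack: [1, 4]
COMPARE_OP bool(<) → 1 vs 4 = True. Stack: [True]
POP_JUMP_IF_FALSE → pop True; no jump. Stack: []
LOAD_FAST_LOAD_FAST r,r → push 0,0. Stack: [0, 0]
BINARY_OP - → 0 - 0 = 0. Stack: [0]
STORE_FAST r → r=0. Stack: []
LOAD_FAST i → push 1. Stack: [1]
LOAD_CONST → push 1. Stack: [1, 1]
BINARY_OP + → 1 + 1 = 2. Stack: [2]
STORE_FAST i → i=2. Stack: []
LOAD_FAST i → push 2. Stack: [2]
LOAD_CONST → push 4. Stack: [2, 4]
COMPARE_OP bool(<) → 2 vs 4 = True. Stack: [True]
POP_JUMP_IF_FALSE → pop True; no jump. Stack: []
LOAD_FAST_LOAD_FAST r,r → push 0,0. Stack: [0, 0]
BINARY_OP - → 0 - 0 = 0. Stack: [0]
STORE_FAST r → r=0. Stack: []
LOAD_FAST i → push 2. Stack: [2]
LOAD_CONST → push 1. Stack: [2, 1]
BINARY_OP + → 2 + 1 = 3. Stack: [3]
STORE_FAST i → i=3. Stack: []
LOAD_FAST i → push 3. Stack: [3]
LOAD_CONST → push 4. Stack: [3, 4]
COMPARE_OP bool(<) → 3 vs 4 = True. Stack: [True]
POP_JUMP_IF_FALSE → pop True; no jump. Stack: []
LOAD_FAST_LOAD_FAST r,r → push 0,0. Stack: [0, 0]
BINARY_OP - → 0 - 0 = 0. Stack: [0]
STORE_FAST r → r=0. Stack: []
LOAD_FAST i → push 3. Stack: [3]
LOAD_CONST → push 1. Stack: [3, 1]
BINARY_OP + → 3 + 1 = 4. Stack: [4]
STORE_FAST i → i=4. Stack: []
LOAD_FAST i → push 4. Stack: [4]
LOAD_CONST → push 4. Stack: [4, 4]
COMPARE_OP bool(<) → 4 vs 4 = False. Stack: [False]
POP_JUMP_IF_FALSE → pop False; jump. Stack: []
LOAD_FAST r → push 0. Stack: [0]
RETURN_VALUE → return 0.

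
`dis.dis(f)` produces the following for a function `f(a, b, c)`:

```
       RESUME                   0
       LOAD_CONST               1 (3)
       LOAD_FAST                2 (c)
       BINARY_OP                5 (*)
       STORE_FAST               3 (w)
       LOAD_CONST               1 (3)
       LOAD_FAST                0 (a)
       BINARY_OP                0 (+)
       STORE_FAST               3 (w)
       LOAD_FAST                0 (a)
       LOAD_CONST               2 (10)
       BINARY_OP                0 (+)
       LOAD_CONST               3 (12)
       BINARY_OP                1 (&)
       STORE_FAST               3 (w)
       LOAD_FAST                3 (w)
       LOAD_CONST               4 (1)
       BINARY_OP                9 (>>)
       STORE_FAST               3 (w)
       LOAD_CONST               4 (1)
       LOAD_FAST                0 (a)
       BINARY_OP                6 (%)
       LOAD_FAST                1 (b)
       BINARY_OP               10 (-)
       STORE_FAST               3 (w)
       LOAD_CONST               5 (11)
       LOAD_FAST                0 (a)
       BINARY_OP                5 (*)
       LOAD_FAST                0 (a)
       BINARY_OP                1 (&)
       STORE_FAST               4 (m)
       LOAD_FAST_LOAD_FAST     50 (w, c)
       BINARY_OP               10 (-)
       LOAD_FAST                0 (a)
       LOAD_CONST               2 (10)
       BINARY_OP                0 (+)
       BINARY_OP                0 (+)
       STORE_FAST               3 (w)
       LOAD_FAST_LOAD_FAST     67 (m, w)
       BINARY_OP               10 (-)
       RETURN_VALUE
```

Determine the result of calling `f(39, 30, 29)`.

46

LOAD_CONST → push 3. Stack: [3]
LOAD_FAST c → push 29. Stack: [3, 29]
BINARY_OP * → 3 * 29 = 87. Stack: [87]
STORE_FAST w → w=87. Stack: []
LOAD_CONST → push 3. Stack: [3]
LOAD_FAST a → push 39. Stack: [3, 39]
BINARY_OP + → 3 + 39 = 42. Stack: [42]
STORE_FAST w → w=42. Stack: []
LOAD_FAST a → push 39. Stack: [39]
LOAD_CONST → push 10. Stack: [39, 10]
BINARY_OP + → 39 + 10 = 49. Stack: [49]
LOAD_CONST → push 12. Stack: [49, 12]
BINARY_OP & → 49 & 12 = 0. Stack: [0]
STORE_FAST w → w=0. Stack: []
LOAD_FAST w → push 0. Stack: [0]
LOAD_CONST → push 1. Stack: [0, 1]
BINARY_OP >> → 0 >> 1 = 0. Stack: [0]
STORE_FAST w → w=0. Stack: []
LOAD_CONST → push 1. Stack: [1]
LOAD_FAST a → push 39. Stack: [1, 39]
BINARY_OP % → 1 % 39 = 1. Stack: [1]
LOAD_FAST b → push 30. Stack: [1, 30]
BINARY_OP - → 1 - 30 = -29. Stack: [-29]
STORE_FAST w → w=-29. Stack: []
LOAD_CONST → push 11. Stack: [11]
LOAD_FAST a → push 39. Stack: [11, 39]
BINARY_OP * → 11 * 39 = 429. Stack: [429]
LOAD_FAST a → push 39. Stack: [429, 39]
BINARY_OP & → 429 & 39 = 37. Stack: [37]
STORE_FAST m → m=37. Stack: []
LOAD_FAST_LOAD_FAST w,c → push -29,29. Stack: [-29, 29]
BINARY_OP - → -29 - 29 = -58. Stack: [-58]
LOAD_FAST a → push 39. Stack: [-58, 39]
LOAD_CONST → push 10. Stack: [-58, 39, 10]
BINARY_OP + → 39 + 10 = 49. Stack: [-58, 49]
BINARY_OP + → -58 + 49 = -9. Stack: [-9]
STORE_FAST w → w=-9. Stack: []
LOAD_FAST_LOAD_FAST m,w → push 37,-9. Stack: [37, -9]
BINARY_OP - → 37 - -9 = 46. Stack: [46]
RETURN_VALUE → return 46.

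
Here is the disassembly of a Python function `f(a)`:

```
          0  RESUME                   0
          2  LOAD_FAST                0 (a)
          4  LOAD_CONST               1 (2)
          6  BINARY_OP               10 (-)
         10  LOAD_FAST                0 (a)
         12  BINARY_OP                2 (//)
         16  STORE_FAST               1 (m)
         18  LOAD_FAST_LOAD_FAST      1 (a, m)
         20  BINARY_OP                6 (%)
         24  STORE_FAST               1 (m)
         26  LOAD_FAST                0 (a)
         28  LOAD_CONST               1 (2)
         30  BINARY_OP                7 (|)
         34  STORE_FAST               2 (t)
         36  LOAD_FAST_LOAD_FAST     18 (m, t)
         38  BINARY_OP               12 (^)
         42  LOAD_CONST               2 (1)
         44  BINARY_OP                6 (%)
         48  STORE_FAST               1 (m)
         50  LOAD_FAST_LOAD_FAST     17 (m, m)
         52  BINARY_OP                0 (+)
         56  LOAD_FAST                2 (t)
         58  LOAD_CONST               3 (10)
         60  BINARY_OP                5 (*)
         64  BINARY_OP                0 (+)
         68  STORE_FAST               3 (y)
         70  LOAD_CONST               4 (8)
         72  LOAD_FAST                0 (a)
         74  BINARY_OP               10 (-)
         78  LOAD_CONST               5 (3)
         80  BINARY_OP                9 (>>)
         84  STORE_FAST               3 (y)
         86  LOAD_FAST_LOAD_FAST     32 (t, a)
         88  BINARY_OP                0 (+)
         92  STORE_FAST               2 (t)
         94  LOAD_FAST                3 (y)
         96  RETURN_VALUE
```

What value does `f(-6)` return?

1

LOAD_FAST a → push -6. Stack: [-6]
LOAD_CONST → push 2. Stack: [-6, 2]
BINARY_OP - → -6 - 2 = -8. Stack: [-8]
LOAD_FAST a → push -6. Stack: [-8, -6]
BINARY_OP // → -8 // -6 = 1. Stack: [1]
STORE_FAST m → m=1. Stack: []
LOAD_FAST_LOAD_FAST a,m → push -6,1. Stack: [-6, 1]
BINARY_OP % → -6 % 1 = 0. Stack: [0]
STORE_FAST m → m=0. Stack: []
LOAD_FAST a → push -6. Stack: [-6]
LOAD_CONST → push 2. Stack: [-6, 2]
BINARY_OP | → -6 | 2 = -6. Stack: [-6]
STORE_FAST t → t=-6. Stack: []
LOAD_FAST_LOAD_FAST m,t → push 0,-6. Stack: [0, -6]
BINARY_OP ^ → 0 ^ -6 = -6. Stack: [-6]
LOAD_CONST → push 1. Stack: [-6, 1]
BINARY_OP % → -6 % 1 = 0. Stack: [0]
STORE_FAST m → m=0. Stack: []
LOAD_FAST_LOAD_FAST m,m → push 0,0. Stack: [0, 0]
BINARY_OP + → 0 + 0 = 0. Stack: [0]
LOAD_FAST t → push -6. Stack: [0, -6]
LOAD_CONST → push 10. Stack: [0, -6, 10]
BINARY_OP * → -6 * 10 = -60. Stack: [0, -60]
BINARY_OP + → 0 + -60 = -60. Stack: [-60]
STORE_FAST y → y=-60. Stack: []
LOAD_CONST → push 8. Stack: [8]
LOAD_FAST a → push -6. Stack: [8, -6]
BINARY_OP - → 8 - -6 = 14. Stack: [14]
LOAD_CONST → push 3. Stack: [14, 3]
BINARY_OP >> → 14 >> 3 = 1. Stack: [1]
STORE_FAST y → y=1. Stack: []
LOAD_FAST_LOAD_FAST t,a → push -6,-6. Stack: [-6, -6]
BINARY_OP + → -6 + -6 = -12. Stack: [-12]
STORE_FAST t → t=-12. Stack: []
LOAD_FAST y → push 1. Stack: [1]
RETURN_VALUE → return 1.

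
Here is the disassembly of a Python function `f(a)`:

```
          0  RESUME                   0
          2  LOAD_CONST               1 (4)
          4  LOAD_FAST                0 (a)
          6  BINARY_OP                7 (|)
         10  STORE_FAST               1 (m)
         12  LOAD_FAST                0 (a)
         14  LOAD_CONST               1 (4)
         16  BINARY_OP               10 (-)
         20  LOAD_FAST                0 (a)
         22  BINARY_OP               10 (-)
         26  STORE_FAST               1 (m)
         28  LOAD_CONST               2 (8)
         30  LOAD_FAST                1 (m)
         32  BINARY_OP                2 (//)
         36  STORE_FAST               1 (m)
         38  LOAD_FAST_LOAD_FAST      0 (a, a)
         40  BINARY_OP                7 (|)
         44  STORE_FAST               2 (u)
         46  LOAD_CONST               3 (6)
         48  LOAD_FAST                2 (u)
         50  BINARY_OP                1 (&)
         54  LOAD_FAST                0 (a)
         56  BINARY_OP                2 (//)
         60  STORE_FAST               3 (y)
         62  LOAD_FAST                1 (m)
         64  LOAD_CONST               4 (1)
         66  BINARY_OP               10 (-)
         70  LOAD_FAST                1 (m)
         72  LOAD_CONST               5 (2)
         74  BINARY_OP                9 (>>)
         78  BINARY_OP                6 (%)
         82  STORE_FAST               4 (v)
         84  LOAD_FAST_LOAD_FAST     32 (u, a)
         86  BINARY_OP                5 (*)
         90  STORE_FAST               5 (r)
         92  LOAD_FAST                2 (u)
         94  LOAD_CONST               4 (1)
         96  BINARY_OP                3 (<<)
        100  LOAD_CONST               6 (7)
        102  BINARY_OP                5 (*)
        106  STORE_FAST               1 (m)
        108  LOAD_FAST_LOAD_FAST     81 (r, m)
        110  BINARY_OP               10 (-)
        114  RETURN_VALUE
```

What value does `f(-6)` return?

LOAD_CONST → push 4. Stack: [4]
LOAD_FAST a → push -6. Stack: [4, -6]
BINARY_OP | → 4 | -6 = -2. Stack: [-2]
STORE_FAST m → m=-2. Stack: []
LOAD_FAST a → push -6. Stack: [-6]
LOAD_CONST → push 4. Stack: [-6, 4]
BINARY_OP - → -6 - 4 = -10. Stack: [-10]
LOAD_FAST a → push -6. Stack: [-10, -6]
BINARY_OP - → -10 - -6 = -4. Stack: [-4]
STORE_FAST m → m=-4. Stack: []
LOAD_CONST → push 8. Stack: [8]
LOAD_FAST m → push -4. Stack: [8, -4]
BINARY_OP // → 8 // -4 = -2. Stack: [-2]
STORE_FAST m → m=-2. Stack: []
LOAD_FAST_LOAD_FAST a,a → push -6,-6. Stack: [-6, -6]
BINARY_OP | → -6 | -6 = -6. Stack: [-6]
STORE_FAST u → u=-6. Stack: []
LOAD_CONST → push 6. Stack: [6]
LOAD_FAST u → push -6. Stack: [6, -6]
BINARY_OP & → 6 & -6 = 2. Stack: [2]
LOAD_FAST a → push -6. Stack: [2, -6]
BINARY_OP // → 2 // -6 = -1. Stack: [-1]
STORE_FAST y → y=-1. Stack: []
LOAD_FAST m → push -2. Stack: [-2]
LOAD_CONST → push 1. Stack: [-2, 1]
BINARY_OP - → -2 - 1 = -3. Stack: [-3]
LOAD_FAST m → push -2. Stack: [-3, -2]
LOAD_CONST → push 2. Stack: [-3, -2, 2]
BINARY_OP >> → -2 >> 2 = -1. Stack: [-3, -1]
BINARY_OP % → -3 % -1 = 0. Stack: [0]
STORE_FAST v → v=0. Stack: []
LOAD_FAST_LOAD_FAST u,a → push -6,-6. Stack: [-6, -6]
BINARY_OP * → -6 * -6 = 36. Stack: [36]
STORE_FAST r → r=36. Stack: []
LOAD_FAST u → push -6. Stack: [-6]
LOAD_CONST → push 1. Stack: [-6, 1]
BINARY_OP << → -6 << 1 = -12. Stack: [-12]
LOAD_CONST → push 7. Stack: [-12, 7]
BINARY_OP * → -12 * 7 = -84. Stack: [-84]
STORE_FAST m → m=-84. Stack: []
LOAD_FAST_LOAD_FAST r,m → push 36,-84. Stack: [36, -84]
BINARY_OP - → 36 - -84 = 120. Stack: [120]
RETURN_VALUE → return 120.

120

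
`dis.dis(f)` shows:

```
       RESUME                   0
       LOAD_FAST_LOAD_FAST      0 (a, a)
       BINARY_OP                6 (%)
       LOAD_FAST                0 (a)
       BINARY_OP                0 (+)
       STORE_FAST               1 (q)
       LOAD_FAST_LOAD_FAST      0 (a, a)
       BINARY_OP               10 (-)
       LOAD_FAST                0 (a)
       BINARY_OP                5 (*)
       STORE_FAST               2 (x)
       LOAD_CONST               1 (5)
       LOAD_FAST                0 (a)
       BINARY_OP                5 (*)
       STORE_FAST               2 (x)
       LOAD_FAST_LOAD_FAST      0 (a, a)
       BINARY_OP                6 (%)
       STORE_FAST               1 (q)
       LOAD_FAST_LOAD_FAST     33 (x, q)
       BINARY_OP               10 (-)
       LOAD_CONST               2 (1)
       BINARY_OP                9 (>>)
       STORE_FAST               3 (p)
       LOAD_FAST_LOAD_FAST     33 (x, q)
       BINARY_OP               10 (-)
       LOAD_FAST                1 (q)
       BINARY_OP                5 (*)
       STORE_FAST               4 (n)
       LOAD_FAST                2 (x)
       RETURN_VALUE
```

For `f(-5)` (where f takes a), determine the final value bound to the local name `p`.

-13

LOAD_FAST_LOAD_FAST a,a → push -5,-5. Stack: [-5, -5]
BINARY_OP % → -5 % -5 = 0. Stack: [0]
LOAD_FAST a → push -5. Stack: [0, -5]
BINARY_OP + → 0 + -5 = -5. Stack: [-5]
STORE_FAST q → q=-5. Stack: []
LOAD_FAST_LOAD_FAST a,a → push -5,-5. Stack: [-5, -5]
BINARY_OP - → -5 - -5 = 0. Stack: [0]
LOAD_FAST a → push -5. Stack: [0, -5]
BINARY_OP * → 0 * -5 = 0. Stack: [0]
STORE_FAST x → x=0. Stack: []
LOAD_CONST → push 5. Stack: [5]
LOAD_FAST a → push -5. Stack: [5, -5]
BINARY_OP * → 5 * -5 = -25. Stack: [-25]
STORE_FAST x → x=-25. Stack: []
LOAD_FAST_LOAD_FAST a,a → push -5,-5. Stack: [-5, -5]
BINARY_OP % → -5 % -5 = 0. Stack: [0]
STORE_FAST q → q=0. Stack: []
LOAD_FAST_LOAD_FAST x,q → push -25,0. Stack: [-25, 0]
BINARY_OP - → -25 - 0 = -25. Stack: [-25]
LOAD_CONST → push 1. Stack: [-25, 1]
BINARY_OP >> → -25 >> 1 = -13. Stack: [-13]
STORE_FAST p → p=-13. Stack: []
LOAD_FAST_LOAD_FAST x,q → push -25,0. Stack: [-25, 0]
BINARY_OP - → -25 - 0 = -25. Stack: [-25]
LOAD_FAST q → push 0. Stack: [-25, 0]
BINARY_OP * → -25 * 0 = 0. Stack: [0]
STORE_FAST n → n=0. Stack: []
LOAD_FAST x → push -25. Stack: [-25]
RETURN_VALUE → return -25.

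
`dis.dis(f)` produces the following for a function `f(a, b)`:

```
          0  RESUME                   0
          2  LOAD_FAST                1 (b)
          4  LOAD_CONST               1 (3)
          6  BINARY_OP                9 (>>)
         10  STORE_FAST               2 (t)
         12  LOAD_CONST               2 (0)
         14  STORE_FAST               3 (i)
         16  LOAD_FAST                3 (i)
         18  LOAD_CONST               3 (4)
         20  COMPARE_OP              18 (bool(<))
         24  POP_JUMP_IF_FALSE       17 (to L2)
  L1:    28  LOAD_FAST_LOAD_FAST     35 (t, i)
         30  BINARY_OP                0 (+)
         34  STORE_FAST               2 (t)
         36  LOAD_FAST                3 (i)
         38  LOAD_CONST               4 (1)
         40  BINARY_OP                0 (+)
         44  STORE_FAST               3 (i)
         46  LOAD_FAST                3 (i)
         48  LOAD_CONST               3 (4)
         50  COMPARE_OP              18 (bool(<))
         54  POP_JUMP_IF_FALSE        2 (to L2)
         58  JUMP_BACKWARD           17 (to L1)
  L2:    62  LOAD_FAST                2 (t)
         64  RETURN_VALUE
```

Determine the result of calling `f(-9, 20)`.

8

LOAD_FAST b → push 20. Stack: [20]
LOAD_CONST → push 3. Stack: [20, 3]
BINARY_OP >> → 20 >> 3 = 2. Stack: [2]
STORE_FAST t → t=2. Stack: []
LOAD_CONST → push 0. Stack: [0]
STORE_FAST i → i=0. Stack: []
LOAD_FAST i → push 0. Stack: [0]
LOAD_CONST → push 4. Stack: [0, 4]
COMPARE_OP bool(<) → 0 vs 4 = True. Stack: [True]
POP_JUMP_IF_FALSE → pop True; no jump. Stack: []
LOAD_FAST_LOAD_FAST t,i → push 2,0. Stack: [2, 0]
BINARY_OP + → 2 + 0 = 2. Stack: [2]
STORE_FAST t → t=2. Stack: []
LOAD_FAST i → push 0. Stack: [0]
LOAD_CONST → push 1. Stack: [0, 1]
BINARY_OP + → 0 + 1 = 1. Stack: [1]
STORE_FAST i → i=1. Stack: []
LOAD_FAST i → push 1. Stack: [1]
LOAD_CONST → push 4. Stack: [1, 4]
COMPARE_OP bool(<) → 1 vs 4 = True. Stack: [True]
POP_JUMP_IF_FALSE → pop True; no jump. Stack: []
LOAD_FAST_LOAD_FAST t,i → push 2,1. Stack: [2, 1]
BINARY_OP + → 2 + 1 = 3. Stack: [3]
STORE_FAST t → t=3. Stack: []
LOAD_FAST i → push 1. Stack: [1]
LOAD_CONST → push 1. Stack: [1, 1]
BINARY_OP + → 1 + 1 = 2. Stack: [2]
STORE_FAST i → i=2. Stack: []
LOAD_FAST i → push 2. Stack: [2]
LOAD_CONST → push 4. Stack: [2, 4]
COMPARE_OP bool(<) → 2 vs 4 = True. Stack: [True]
POP_JUMP_IF_FALSE → pop True; no jump. Stack: []
LOAD_FAST_LOAD_FAST t,i → push 3,2. Stack: [3, 2]
BINARY_OP + → 3 + 2 = 5. Stack: [5]
STORE_FAST t → t=5. Stack: []
LOAD_FAST i → push 2. Stack: [2]
LOAD_CONST → push 1. Stack: [2, 1]
BINARY_OP + → 2 + 1 = 3. Stack: [3]
STORE_FAST i → i=3. Stack: []
LOAD_FAST i → push 3. Stack: [3]
LOAD_CONST → push 4. Stack: [3, 4]
COMPARE_OP bool(<) → 3 vs 4 = True. Stack: [True]
POP_JUMP_IF_FALSE → pop True; no jump. Stack: []
LOAD_FAST_LOAD_FAST t,i → push 5,3. Stack: [5, 3]
BINARY_OP + → 5 + 3 = 8. Stack: [8]
STORE_FAST t → t=8. Stack: []
LOAD_FAST i → push 3. Stack: [3]
LOAD_CONST → push 1. Stack: [3, 1]
BINARY_OP + → 3 + 1 = 4. Stack: [4]
STORE_FAST i → i=4. Stack: []
LOAD_FAST i → push 4. Stack: [4]
LOAD_CONST → push 4. Stack: [4, 4]
COMPARE_OP bool(<) → 4 vs 4 = False. Stack: [False]
POP_JUMP_IF_FALSE → pop False; jump. Stack: []
LOAD_FAST t → push 8. Stack: [8]
RETURN_VALUE → return 8.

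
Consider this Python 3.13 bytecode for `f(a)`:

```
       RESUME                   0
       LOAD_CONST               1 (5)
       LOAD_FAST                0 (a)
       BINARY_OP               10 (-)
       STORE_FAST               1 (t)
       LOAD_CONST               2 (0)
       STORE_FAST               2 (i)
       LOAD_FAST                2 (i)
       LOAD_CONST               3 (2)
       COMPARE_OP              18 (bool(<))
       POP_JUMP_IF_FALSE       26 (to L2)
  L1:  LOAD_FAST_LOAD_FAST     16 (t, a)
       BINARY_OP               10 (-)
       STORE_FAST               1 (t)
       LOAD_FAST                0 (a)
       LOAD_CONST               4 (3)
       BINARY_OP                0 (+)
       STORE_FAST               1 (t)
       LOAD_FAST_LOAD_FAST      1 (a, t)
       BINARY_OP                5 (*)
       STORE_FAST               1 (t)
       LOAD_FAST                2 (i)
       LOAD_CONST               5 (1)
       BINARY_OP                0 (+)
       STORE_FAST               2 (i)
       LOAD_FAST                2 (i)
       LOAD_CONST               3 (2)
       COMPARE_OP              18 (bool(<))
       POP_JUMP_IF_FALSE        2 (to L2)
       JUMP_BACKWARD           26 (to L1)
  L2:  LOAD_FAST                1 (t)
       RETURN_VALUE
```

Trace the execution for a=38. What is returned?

1558

LOAD_CONST → push 5. Stack: [5]
LOAD_FAST a → push 38. Stack: [5, 38]
BINARY_OP - → 5 - 38 = -33. Stack: [-33]
STORE_FAST t → t=-33. Stack: []
LOAD_CONST → push 0. Stack: [0]
STORE_FAST i → i=0. Stack: []
LOAD_FAST i → push 0. Stack: [0]
LOAD_CONST → push 2. Stack: [0, 2]
COMPARE_OP bool(<) → 0 vs 2 = True. Stack: [True]
POP_JUMP_IF_FALSE → pop True; no jump. Stack: []
LOAD_FAST_LOAD_FAST t,a → push -33,38. Stack: [-33, 38]
BINARY_OP - → -33 - 38 = -71. Stack: [-71]
STORE_FAST t → t=-71. Stack: []
LOAD_FAST a → push 38. Stack: [38]
LOAD_CONST → push 3. Stack: [38, 3]
BINARY_OP + → 38 + 3 = 41. Stack: [41]
STORE_FAST t → t=41. Stack: []
LOAD_FAST_LOAD_FAST a,t → push 38,41. Stack: [38, 41]
BINARY_OP * → 38 * 41 = 1558. Stack: [1558]
STORE_FAST t → t=1558. Stack: []
LOAD_FAST i → push 0. Stack: [0]
LOAD_CONST → push 1. Stack: [0, 1]
BINARY_OP + → 0 + 1 = 1. Stack: [1]
STORE_FAST i → i=1. Stack: []
LOAD_FAST i → push 1. Stack: [1]
LOAD_CONST → push 2. Stack: [1, 2]
COMPARE_OP bool(<) → 1 vs 2 = True. Stack: [True]
POP_JUMP_IF_FALSE → pop True; no jump. Stack: []
LOAD_FAST_LOAD_FAST t,a → push 1558,38. Stack: [1558, 38]
BINARY_OP - → 1558 - 38 = 1520. Stack: [1520]
STORE_FAST t → t=1520. Stack: []
LOAD_FAST a → push 38. Stack: [38]
LOAD_CONST → push 3. Stack: [38, 3]
BINARY_OP + → 38 + 3 = 41. Stack: [41]
STORE_FAST t → t=41. Stack: []
LOAD_FAST_LOAD_FAST a,t → push 38,41. Stack: [38, 41]
BINARY_OP * → 38 * 41 = 1558. Stack: [1558]
STORE_FAST t → t=1558. Stack: []
LOAD_FAST i → push 1. Stack: [1]
LOAD_CONST → push 1. Stack: [1, 1]
BINARY_OP + → 1 + 1 = 2. Stack: [2]
STORE_FAST i → i=2. Stack: []
LOAD_FAST i → push 2. Stack: [2]
LOAD_CONST → push 2. Stack: [2, 2]
COMPARE_OP bool(<) → 2 vs 2 = False. Stack: [False]
POP_JUMP_IF_FALSE → pop False; jump. Stack: []
LOAD_FAST t → push 1558. Stack: [1558]
RETURN_VALUE → return 1558.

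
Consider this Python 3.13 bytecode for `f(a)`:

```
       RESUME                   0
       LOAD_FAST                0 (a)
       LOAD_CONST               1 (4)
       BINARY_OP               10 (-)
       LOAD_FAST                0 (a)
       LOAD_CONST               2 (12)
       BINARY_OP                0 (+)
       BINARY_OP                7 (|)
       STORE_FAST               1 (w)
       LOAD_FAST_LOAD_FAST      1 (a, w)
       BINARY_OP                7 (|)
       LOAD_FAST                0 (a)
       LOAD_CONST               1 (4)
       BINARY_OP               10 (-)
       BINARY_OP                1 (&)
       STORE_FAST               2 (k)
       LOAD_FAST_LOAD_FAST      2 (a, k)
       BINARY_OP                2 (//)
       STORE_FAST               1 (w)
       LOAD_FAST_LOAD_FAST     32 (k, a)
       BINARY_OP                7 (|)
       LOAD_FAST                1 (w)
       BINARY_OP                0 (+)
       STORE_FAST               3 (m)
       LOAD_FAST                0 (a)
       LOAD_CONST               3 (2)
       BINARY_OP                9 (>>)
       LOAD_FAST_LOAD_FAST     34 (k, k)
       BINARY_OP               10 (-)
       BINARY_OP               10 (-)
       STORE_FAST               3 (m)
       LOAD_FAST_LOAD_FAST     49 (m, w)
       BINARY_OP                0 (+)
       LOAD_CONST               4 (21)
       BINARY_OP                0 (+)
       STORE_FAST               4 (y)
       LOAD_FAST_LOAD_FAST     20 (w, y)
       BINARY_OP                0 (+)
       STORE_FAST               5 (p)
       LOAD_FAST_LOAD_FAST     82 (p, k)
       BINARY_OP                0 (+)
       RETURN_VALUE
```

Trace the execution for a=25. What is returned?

50

LOAD_FAST a → push 25. Stack: [25]
LOAD_CONST → push 4. Stack: [25, 4]
BINARY_OP - → 25 - 4 = 21. Stack: [21]
LOAD_FAST a → push 25. Stack: [21, 25]
LOAD_CONST → push 12. Stack: [21, 25, 12]
BINARY_OP + → 25 + 12 = 37. Stack: [21, 37]
BINARY_OP | → 21 | 37 = 53. Stack: [53]
STORE_FAST w → w=53. Stack: []
LOAD_FAST_LOAD_FAST a,w → push 25,53. Stack: [25, 53]
BINARY_OP | → 25 | 53 = 61. Stack: [61]
LOAD_FAST a → push 25. Stack: [61, 25]
LOAD_CONST → push 4. Stack: [61, 25, 4]
BINARY_OP - → 25 - 4 = 21. Stack: [61, 21]
BINARY_OP & → 61 & 21 = 21. Stack: [21]
STORE_FAST k → k=21. Stack: []
LOAD_FAST_LOAD_FAST a,k → push 25,21. Stack: [25, 21]
BINARY_OP // → 25 // 21 = 1. Stack: [1]
STORE_FAST w → w=1. Stack: []
LOAD_FAST_LOAD_FAST k,a → push 21,25. Stack: [21, 25]
BINARY_OP | → 21 | 25 = 29. Stack: [29]
LOAD_FAST w → push 1. Stack: [29, 1]
BINARY_OP + → 29 + 1 = 30. Stack: [30]
STORE_FAST m → m=30. Stack: []
LOAD_FAST a → push 25. Stack: [25]
LOAD_CONST → push 2. Stack: [25, 2]
BINARY_OP >> → 25 >> 2 = 6. Stack: [6]
LOAD_FAST_LOAD_FAST k,k → push 21,21. Stack: [6, 21, 21]
BINARY_OP - → 21 - 21 = 0. Stack: [6, 0]
BINARY_OP - → 6 - 0 = 6. Stack: [6]
STORE_FAST m → m=6. Stack: []
LOAD_FAST_LOAD_FAST m,w → push 6,1. Stack: [6, 1]
BINARY_OP + → 6 + 1 = 7. Stack: [7]
LOAD_CONST → push 21. Stack: [7, 21]
BINARY_OP + → 7 + 21 = 28. Stack: [28]
STORE_FAST y → y=28. Stack: []
LOAD_FAST_LOAD_FAST w,y → push 1,28. Stack: [1, 28]
BINARY_OP + → 1 + 28 = 29. Stack: [29]
STORE_FAST p → p=29. Stack: []
LOAD_FAST_LOAD_FAST p,k → push 29,21. Stack: [29, 21]
BINARY_OP + → 29 + 21 = 50. Stack: [50]
RETURN_VALUE → return 50.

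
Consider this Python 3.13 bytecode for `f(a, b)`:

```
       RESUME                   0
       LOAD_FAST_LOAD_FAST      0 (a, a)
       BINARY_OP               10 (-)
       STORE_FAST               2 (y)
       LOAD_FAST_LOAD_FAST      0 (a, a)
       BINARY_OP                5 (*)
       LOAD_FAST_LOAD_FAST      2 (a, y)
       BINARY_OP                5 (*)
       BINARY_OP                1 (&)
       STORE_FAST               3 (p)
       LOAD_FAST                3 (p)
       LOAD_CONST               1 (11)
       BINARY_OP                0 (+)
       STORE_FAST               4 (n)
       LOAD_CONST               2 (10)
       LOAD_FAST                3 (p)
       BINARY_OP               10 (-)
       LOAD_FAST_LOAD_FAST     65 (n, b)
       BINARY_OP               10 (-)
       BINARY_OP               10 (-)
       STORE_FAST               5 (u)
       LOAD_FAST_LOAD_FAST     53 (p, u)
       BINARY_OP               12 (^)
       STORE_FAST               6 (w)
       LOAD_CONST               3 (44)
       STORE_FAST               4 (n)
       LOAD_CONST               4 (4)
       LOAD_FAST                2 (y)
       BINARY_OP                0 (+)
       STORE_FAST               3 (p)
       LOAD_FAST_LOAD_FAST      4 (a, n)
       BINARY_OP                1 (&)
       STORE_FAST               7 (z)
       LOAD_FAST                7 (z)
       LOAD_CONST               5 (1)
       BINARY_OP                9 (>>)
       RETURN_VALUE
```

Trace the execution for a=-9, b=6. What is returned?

18

LOAD_FAST_LOAD_FAST a,a → push -9,-9. Stack: [-9, -9]
BINARY_OP - → -9 - -9 = 0. Stack: [0]
STORE_FAST y → y=0. Stack: []
LOAD_FAST_LOAD_FAST a,a → push -9,-9. Stack: [-9, -9]
BINARY_OP * → -9 * -9 = 81. Stack: [81]
LOAD_FAST_LOAD_FAST a,y → push -9,0. Stack: [81, -9, 0]
BINARY_OP * → -9 * 0 = 0. Stack: [81, 0]
BINARY_OP & → 81 & 0 = 0. Stack: [0]
STORE_FAST p → p=0. Stack: []
LOAD_FAST p → push 0. Stack: [0]
LOAD_CONST → push 11. Stack: [0, 11]
BINARY_OP + → 0 + 11 = 11. Stack: [11]
STORE_FAST n → n=11. Stack: []
LOAD_CONST → push 10. Stack: [10]
LOAD_FAST p → push 0. Stack: [10, 0]
BINARY_OP - → 10 - 0 = 10. Stack: [10]
LOAD_FAST_LOAD_FAST n,b → push 11,6. Stack: [10, 11, 6]
BINARY_OP - → 11 - 6 = 5. Stack: [10, 5]
BINARY_OP - → 10 - 5 = 5. Stack: [5]
STORE_FAST u → u=5. Stack: []
LOAD_FAST_LOAD_FAST p,u → push 0,5. Stack: [0, 5]
BINARY_OP ^ → 0 ^ 5 = 5. Stack: [5]
STORE_FAST w → w=5. Stack: []
LOAD_CONST → push 44. Stack: [44]
STORE_FAST n → n=44. Stack: []
LOAD_CONST → push 4. Stack: [4]
LOAD_FAST y → push 0. Stack: [4, 0]
BINARY_OP + → 4 + 0 = 4. Stack: [4]
STORE_FAST p → p=4. Stack: []
LOAD_FAST_LOAD_FAST a,n → push -9,44. Stack: [-9, 44]
BINARY_OP & → -9 & 44 = 36. Stack: [36]
STORE_FAST z → z=36. Stack: []
LOAD_FAST z → push 36. Stack: [36]
LOAD_CONST → push 1. Stack: [36, 1]
BINARY_OP >> → 36 >> 1 = 18. Stack: [18]
RETURN_VALUE → return 18.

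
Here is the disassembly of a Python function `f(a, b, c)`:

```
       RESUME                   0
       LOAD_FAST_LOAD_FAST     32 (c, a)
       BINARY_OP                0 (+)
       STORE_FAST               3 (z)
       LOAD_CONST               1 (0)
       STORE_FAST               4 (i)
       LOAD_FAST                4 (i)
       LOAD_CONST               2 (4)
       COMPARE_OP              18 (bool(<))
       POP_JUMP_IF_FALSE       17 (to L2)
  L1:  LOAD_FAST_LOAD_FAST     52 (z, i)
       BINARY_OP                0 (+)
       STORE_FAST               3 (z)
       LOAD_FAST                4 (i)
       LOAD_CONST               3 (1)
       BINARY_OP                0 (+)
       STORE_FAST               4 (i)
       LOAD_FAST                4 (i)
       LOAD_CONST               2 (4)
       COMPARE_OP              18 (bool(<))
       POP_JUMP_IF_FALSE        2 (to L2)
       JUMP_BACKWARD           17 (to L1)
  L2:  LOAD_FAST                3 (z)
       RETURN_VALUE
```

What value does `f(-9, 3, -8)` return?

LOAD_FAST_LOAD_FAST c,a → push -8,-9. Stack: [-8, -9]
BINARY_OP + → -8 + -9 = -17. Stack: [-17]
STORE_FAST z → z=-17. Stack: []
LOAD_CONST → push 0. Stack: [0]
STORE_FAST i → i=0. Stack: []
LOAD_FAST i → push 0. Stack: [0]
LOAD_CONST → push 4. Stack: [0, 4]
COMPARE_OP bool(<) → 0 vs 4 = True. Stack: [True]
POP_JUMP_IF_FALSE → pop True; no jump. Stack: []
LOAD_FAST_LOAD_FAST z,i → push -17,0. Stack: [-17, 0]
BINARY_OP + → -17 + 0 = -17. Stack: [-17]
STORE_FAST z → z=-17. Stack: []
LOAD_FAST i → push 0. Stack: [0]
LOAD_CONST → push 1. Stack: [0, 1]
BINARY_OP + → 0 + 1 = 1. Stack: [1]
STORE_FAST i → i=1. Stack: []
LOAD_FAST i → push 1. Stack: [1]
LOAD_CONST → push 4. Stack: [1, 4]
COMPARE_OP bool(<) → 1 vs 4 = True. Stack: [True]
POP_JUMP_IF_FALSE → pop True; no jump. Stack: []
LOAD_FAST_LOAD_FAST z,i → push -17,1. Stack: [-17, 1]
BINARY_OP + → -17 + 1 = -16. Stack: [-16]
STORE_FAST z → z=-16. Stack: []
LOAD_FAST i → push 1. Stack: [1]
LOAD_CONST → push 1. Stack: [1, 1]
BINARY_OP + → 1 + 1 = 2. Stack: [2]
STORE_FAST i → i=2. Stack: []
LOAD_FAST i → push 2. Stack: [2]
LOAD_CONST → push 4. Stack: [2, 4]
COMPARE_OP bool(<) → 2 vs 4 = True. Stack: [True]
POP_JUMP_IF_FALSE → pop True; no jump. Stack: []
LOAD_FAST_LOAD_FAST z,i → push -16,2. Stack: [-16, 2]
BINARY_OP + → -16 + 2 = -14. Stack: [-14]
STORE_FAST z → z=-14. Stack: []
LOAD_FAST i → push 2. Stack: [2]
LOAD_CONST → push 1. Stack: [2, 1]
BINARY_OP + → 2 + 1 = 3. Stack: [3]
STORE_FAST i → i=3. Stack: []
LOAD_FAST i → push 3. Stack: [3]
LOAD_CONST → push 4. Stack: [3, 4]
COMPARE_OP bool(<) → 3 vs 4 = True. Stack: [True]
POP_JUMP_IF_FALSE → pop True; no jump. Stack: []
LOAD_FAST_LOAD_FAST z,i → push -14,3. Stack: [-14, 3]
BINARY_OP + → -14 + 3 = -11. Stack: [-11]
STORE_FAST z → z=-11. Stack: []
LOAD_FAST i → push 3. Stack: [3]
LOAD_CONST → push 1. Stack: [3, 1]
BINARY_OP + → 3 + 1 = 4. Stack: [4]
STORE_FAST i → i=4. Stack: []
LOAD_FAST i → push 4. Stack: [4]
LOAD_CONST → push 4. Stack: [4, 4]
COMPARE_OP bool(<) → 4 vs 4 = False. Stack: [False]
POP_JUMP_IF_FALSE → pop False; jump. Stack: []
LOAD_FAST z → push -11. Stack: [-11]
RETURN_VALUE → return -11.

-11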